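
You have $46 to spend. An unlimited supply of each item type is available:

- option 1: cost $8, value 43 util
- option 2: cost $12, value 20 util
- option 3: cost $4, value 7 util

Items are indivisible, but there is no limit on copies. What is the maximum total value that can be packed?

Best value-per-unit is option 1 at 43/8; filling with it alone gives 5×43 = 215.
Optimal mix: 5×option 1 + 1×option 3 → cost 44, value 222.

222 util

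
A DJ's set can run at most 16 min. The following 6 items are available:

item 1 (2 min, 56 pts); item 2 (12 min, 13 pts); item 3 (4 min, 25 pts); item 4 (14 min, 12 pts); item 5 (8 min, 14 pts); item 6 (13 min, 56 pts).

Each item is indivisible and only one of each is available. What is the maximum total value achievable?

Check high-value combinations within 16 min:
- item 1+item 6: duration 2+13=15, value 56+56=112
- item 1+item 3+item 5: duration 2+4+8=14, value 56+25+14=95
- item 1+item 3: duration 2+4=6, value 56+25=81
- item 1+item 5: duration 2+8=10, value 56+14=70
Best: 112 pts.

112 pts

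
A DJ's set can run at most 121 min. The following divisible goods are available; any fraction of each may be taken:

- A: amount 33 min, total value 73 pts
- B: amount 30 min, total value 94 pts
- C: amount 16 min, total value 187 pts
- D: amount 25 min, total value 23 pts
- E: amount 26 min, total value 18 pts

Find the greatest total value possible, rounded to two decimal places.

388.77

Take in order of value per unit:
- C (187/16 per unit): all 16 → value 187, running total 187.00
- B (94/30 per unit): all 30 → value 94, running total 281.00
- A (73/33 per unit): all 33 → value 73, running total 354.00
- D (23/25 per unit): all 25 → value 23, running total 377.00
- E (18/26 per unit): 17 of 26 → value 17×18/26 = 11.7692, running total 388.77
Total 388.77.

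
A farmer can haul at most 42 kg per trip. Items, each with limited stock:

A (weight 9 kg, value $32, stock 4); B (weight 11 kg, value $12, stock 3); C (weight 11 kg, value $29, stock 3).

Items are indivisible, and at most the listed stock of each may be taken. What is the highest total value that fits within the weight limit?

Top feasible selections:
- 4×A: weight 36, value 128
- 3×A + 1×C: weight 38, value 125
- 2×A + 2×C: weight 40, value 122
Best: $128.

$128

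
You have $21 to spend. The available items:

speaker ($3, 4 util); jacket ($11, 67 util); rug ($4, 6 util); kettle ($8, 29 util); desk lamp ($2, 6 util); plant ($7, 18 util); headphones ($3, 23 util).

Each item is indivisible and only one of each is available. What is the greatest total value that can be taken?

108 util

Check high-value combinations within $21:
- jacket+plant+headphones: cost 11+7+3=21, value 67+18+23=108
- jacket+rug+desk lamp+headphones: cost 11+4+2+3=20, value 67+6+6+23=102
- jacket+kettle+desk lamp: cost 11+8+2=21, value 67+29+6=102
- speaker+jacket+desk lamp+headphones: cost 3+11+2+3=19, value 4+67+6+23=100
Best: 108 util.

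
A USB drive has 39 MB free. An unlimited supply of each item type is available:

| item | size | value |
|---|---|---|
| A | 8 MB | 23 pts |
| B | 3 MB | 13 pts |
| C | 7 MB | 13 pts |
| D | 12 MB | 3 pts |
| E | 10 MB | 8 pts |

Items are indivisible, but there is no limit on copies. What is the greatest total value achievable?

169 pts

Best value-per-unit is B at 13/3, and filling with it alone uses size 13×3=39. No mix of the others beats 13×13 = 169.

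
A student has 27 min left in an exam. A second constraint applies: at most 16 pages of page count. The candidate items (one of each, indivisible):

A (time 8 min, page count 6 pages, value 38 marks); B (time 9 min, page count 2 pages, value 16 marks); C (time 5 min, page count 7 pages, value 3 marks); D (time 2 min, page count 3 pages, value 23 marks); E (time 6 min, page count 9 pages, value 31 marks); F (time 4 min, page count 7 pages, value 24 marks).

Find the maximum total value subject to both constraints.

Feasible sets respecting both limits:
- A+D+F: time 14, page count 16, value 85
- A+B+F: time 21, page count 15, value 78
- A+B+D: time 19, page count 11, value 77
Best: 85 marks.

85 marks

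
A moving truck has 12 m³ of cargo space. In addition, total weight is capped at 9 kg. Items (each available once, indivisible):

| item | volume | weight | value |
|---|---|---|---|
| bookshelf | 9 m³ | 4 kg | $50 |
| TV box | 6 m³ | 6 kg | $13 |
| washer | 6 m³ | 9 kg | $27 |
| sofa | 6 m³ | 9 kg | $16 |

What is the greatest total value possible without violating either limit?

$50

Feasible sets respecting both limits:
- bookshelf: volume 9, weight 4, value 50
- washer: volume 6, weight 9, value 27
- sofa: volume 6, weight 9, value 16
- TV box: volume 6, weight 6, value 13
Best: $50.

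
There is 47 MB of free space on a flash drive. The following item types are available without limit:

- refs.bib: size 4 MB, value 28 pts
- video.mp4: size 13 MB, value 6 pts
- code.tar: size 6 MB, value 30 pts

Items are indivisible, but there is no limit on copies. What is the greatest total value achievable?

Best value-per-unit is refs.bib at 28/4; filling with it alone gives 11×28 = 308.
Optimal mix: 10×refs.bib + 1×code.tar → size 46, value 310.

310 pts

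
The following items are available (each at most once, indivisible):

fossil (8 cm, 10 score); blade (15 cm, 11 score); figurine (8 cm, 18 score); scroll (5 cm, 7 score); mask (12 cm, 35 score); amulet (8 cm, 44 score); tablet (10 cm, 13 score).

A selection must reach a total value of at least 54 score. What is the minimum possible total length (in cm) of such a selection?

Subsets with value ≥ 54, sorted by total length:
- figurine+amulet: length 16, value 62
- fossil+amulet: length 16, value 54
- amulet+tablet: length 18, value 57
Minimum length: 16 cm.

16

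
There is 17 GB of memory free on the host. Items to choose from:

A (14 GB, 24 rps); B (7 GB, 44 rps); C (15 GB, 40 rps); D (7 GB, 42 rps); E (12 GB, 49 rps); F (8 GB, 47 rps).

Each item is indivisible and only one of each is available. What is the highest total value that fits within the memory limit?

Check high-value combinations within 17 GB:
- B+F: memory 7+8=15, value 44+47=91
- D+F: memory 7+8=15, value 42+47=89
- B+D: memory 7+7=14, value 44+42=86
Best: 91 rps.

91 rps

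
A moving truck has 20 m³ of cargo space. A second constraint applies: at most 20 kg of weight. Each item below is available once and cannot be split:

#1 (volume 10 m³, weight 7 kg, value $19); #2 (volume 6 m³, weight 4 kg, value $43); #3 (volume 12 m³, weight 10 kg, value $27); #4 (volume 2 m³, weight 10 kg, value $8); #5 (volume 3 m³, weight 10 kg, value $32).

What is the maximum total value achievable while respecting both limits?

$75

Feasible sets respecting both limits:
- #2+#5: volume 9, weight 14, value 75
- #2+#3: volume 18, weight 14, value 70
- #1+#2: volume 16, weight 11, value 62
Best: $75.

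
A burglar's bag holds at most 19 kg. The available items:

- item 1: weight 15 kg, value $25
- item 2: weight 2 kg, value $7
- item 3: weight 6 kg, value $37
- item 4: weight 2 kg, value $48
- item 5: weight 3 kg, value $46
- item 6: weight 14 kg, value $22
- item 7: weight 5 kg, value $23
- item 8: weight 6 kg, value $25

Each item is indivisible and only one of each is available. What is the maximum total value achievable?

$163

Check high-value combinations within 19 kg:
- item 2+item 3+item 4+item 5+item 8: weight 2+6+2+3+6=19, value 7+37+48+46+25=163
- item 2+item 3+item 4+item 5+item 7: weight 2+6+2+3+5=18, value 7+37+48+46+23=161
- item 3+item 4+item 5+item 8: weight 6+2+3+6=17, value 37+48+46+25=156
Best: $163.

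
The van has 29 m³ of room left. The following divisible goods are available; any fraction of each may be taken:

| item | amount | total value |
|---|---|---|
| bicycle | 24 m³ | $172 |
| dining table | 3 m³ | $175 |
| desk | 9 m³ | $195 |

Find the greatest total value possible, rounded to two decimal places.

Take in order of value per unit:
- dining table (175/3 per unit): all 3 → value 175, running total 175.00
- desk (195/9 per unit): all 9 → value 195, running total 370.00
- bicycle (172/24 per unit): 17 of 24 → value 17×172/24 = 121.8333, running total 491.83
Total 491.83.

491.83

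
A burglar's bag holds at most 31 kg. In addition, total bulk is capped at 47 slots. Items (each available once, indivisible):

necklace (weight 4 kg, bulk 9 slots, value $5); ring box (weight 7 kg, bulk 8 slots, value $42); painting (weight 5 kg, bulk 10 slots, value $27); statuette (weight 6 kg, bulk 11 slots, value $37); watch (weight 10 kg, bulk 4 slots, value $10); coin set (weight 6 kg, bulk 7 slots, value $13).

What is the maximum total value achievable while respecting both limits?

$124

Feasible sets respecting both limits:
- necklace+ring box+painting+statuette+coin set: weight 28, bulk 45, value 124
- ring box+painting+statuette+coin set: weight 24, bulk 36, value 119
- ring box+painting+statuette+watch: weight 28, bulk 33, value 116
Best: $124.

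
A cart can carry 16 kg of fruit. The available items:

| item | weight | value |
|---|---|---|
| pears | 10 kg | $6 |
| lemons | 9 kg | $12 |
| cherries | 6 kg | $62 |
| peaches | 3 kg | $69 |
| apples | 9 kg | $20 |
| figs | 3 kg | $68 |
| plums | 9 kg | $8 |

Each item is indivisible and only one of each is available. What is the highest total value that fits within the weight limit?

$199

Check high-value combinations within 16 kg:
- cherries+peaches+figs: weight 6+3+3=12, value 62+69+68=199
- peaches+apples+figs: weight 3+9+3=15, value 69+20+68=157
- lemons+peaches+figs: weight 9+3+3=15, value 12+69+68=149
- peaches+figs+plums: weight 3+3+9=15, value 69+68+8=145
Best: $199.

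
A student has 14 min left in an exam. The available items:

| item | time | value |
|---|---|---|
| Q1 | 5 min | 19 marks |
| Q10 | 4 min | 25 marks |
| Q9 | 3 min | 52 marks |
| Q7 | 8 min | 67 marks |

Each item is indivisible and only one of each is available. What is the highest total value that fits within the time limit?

Check high-value combinations within 14 min:
- Q9+Q7: time 3+8=11, value 52+67=119
- Q1+Q10+Q9: time 5+4+3=12, value 19+25+52=96
- Q10+Q7: time 4+8=12, value 25+67=92
- Q1+Q7: time 5+8=13, value 19+67=86
Best: 119 marks.

119 marks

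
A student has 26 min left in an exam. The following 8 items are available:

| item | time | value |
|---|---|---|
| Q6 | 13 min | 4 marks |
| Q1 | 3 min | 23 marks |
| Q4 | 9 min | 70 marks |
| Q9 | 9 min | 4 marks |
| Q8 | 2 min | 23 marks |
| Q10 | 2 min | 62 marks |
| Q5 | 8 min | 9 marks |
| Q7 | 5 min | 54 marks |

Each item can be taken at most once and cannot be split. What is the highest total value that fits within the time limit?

232 marks

Check high-value combinations within 26 min:
- Q1+Q4+Q8+Q10+Q7: time 3+9+2+2+5=21, value 23+70+23+62+54=232
- Q4+Q8+Q10+Q5+Q7: time 9+2+2+8+5=26, value 70+23+62+9+54=218
- Q4+Q8+Q10+Q7: time 9+2+2+5=18, value 70+23+62+54=209
- Q1+Q4+Q10+Q7: time 3+9+2+5=19, value 23+70+62+54=209
Best: 232 marks.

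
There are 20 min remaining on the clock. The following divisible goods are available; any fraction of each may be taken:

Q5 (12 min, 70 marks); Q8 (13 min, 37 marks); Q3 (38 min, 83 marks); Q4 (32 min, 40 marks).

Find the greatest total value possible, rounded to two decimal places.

92.77

Take in order of value per unit:
- Q5 (70/12 per unit): all 12 → value 70, running total 70.00
- Q8 (37/13 per unit): 8 of 13 → value 8×37/13 = 22.7692, running total 92.77
Total 92.77.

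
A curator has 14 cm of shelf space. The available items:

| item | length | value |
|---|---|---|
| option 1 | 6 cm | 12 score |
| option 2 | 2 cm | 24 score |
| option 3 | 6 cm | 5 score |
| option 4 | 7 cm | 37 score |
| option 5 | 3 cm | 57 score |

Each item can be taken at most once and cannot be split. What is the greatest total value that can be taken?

118 score

Check high-value combinations within 14 cm:
- option 2+option 4+option 5: length 2+7+3=12, value 24+37+57=118
- option 4+option 5: length 7+3=10, value 37+57=94
- option 1+option 2+option 5: length 6+2+3=11, value 12+24+57=93
Best: 118 score.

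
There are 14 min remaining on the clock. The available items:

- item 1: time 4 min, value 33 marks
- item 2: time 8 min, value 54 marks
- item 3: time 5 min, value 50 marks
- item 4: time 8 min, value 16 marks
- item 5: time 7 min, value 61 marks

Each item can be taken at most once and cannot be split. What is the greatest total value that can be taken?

Check high-value combinations within 14 min:
- item 3+item 5: time 5+7=12, value 50+61=111
- item 2+item 3: time 8+5=13, value 54+50=104
- item 1+item 5: time 4+7=11, value 33+61=94
Best: 111 marks.

111 marks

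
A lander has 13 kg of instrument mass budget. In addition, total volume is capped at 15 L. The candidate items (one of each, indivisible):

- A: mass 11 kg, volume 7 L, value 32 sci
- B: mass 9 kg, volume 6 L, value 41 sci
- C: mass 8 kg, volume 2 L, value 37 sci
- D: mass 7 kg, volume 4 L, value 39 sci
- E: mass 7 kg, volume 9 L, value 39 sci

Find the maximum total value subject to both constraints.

Feasible sets respecting both limits:
- B: mass 9, volume 6, value 41
- D: mass 7, volume 4, value 39
- E: mass 7, volume 9, value 39
- C: mass 8, volume 2, value 37
Best: 41 sci.

41 sci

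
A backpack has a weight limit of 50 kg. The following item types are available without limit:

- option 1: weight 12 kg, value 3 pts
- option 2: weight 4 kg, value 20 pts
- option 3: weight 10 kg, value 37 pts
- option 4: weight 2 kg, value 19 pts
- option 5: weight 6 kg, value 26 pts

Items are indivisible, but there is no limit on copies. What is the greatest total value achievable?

Best value-per-unit is option 4 at 19/2, and filling with it alone uses weight 25×2=50. No mix of the others beats 25×19 = 475.

475 pts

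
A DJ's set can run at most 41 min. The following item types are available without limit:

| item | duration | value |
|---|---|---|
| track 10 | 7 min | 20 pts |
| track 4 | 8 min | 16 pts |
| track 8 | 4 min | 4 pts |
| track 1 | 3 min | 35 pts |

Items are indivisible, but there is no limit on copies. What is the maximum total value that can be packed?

Best value-per-unit is track 1 at 35/3, and filling with it alone uses duration 13×3=39. No mix of the others beats 13×35 = 455.

455 pts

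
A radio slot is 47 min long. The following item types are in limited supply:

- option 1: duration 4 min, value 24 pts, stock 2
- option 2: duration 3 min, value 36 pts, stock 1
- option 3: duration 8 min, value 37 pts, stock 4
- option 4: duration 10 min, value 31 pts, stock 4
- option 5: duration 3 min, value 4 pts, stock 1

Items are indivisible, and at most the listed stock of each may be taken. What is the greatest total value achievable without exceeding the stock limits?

Top feasible selections:
- 2×option 1 + 1×option 2 + 4×option 3 + 1×option 5: duration 46, value 236
- 2×option 1 + 1×option 2 + 4×option 3: duration 43, value 232
- 2×option 1 + 1×option 2 + 3×option 3 + 1×option 4: duration 45, value 226
- 2×option 1 + 1×option 2 + 2×option 3 + 2×option 4: duration 47, value 220
Best: 236 pts.

236 pts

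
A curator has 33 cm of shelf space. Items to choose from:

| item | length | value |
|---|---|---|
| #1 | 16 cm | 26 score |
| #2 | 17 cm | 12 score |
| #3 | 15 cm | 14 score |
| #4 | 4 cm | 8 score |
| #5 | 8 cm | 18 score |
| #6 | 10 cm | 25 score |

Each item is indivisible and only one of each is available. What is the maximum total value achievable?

59 score

This is a 0/1 knapsack; check combinations near the capacity.
- #1+#4+#6: length 16+4+10=30, value 26+8+25=59
- #3+#5+#6: length 15+8+10=33, value 14+18+25=57
- #1+#4+#5: length 16+4+8=28, value 26+8+18=52
- #4+#5+#6: length 4+8+10=22, value 8+18+25=51
- #1+#6: length 16+10=26, value 26+25=51
Best: 59 score.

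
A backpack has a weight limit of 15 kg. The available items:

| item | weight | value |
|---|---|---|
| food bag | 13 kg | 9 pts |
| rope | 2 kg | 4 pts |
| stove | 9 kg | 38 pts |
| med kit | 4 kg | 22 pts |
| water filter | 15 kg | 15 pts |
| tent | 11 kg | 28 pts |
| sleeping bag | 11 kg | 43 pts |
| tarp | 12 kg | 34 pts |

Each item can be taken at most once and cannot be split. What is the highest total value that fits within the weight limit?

65 pts

This is a 0/1 knapsack; check combinations near the capacity.
- med kit+sleeping bag: weight 4+11=15, value 22+43=65
- rope+stove+med kit: weight 2+9+4=15, value 4+38+22=64
- stove+med kit: weight 9+4=13, value 38+22=60
- med kit+tent: weight 4+11=15, value 22+28=50
Best: 65 pts.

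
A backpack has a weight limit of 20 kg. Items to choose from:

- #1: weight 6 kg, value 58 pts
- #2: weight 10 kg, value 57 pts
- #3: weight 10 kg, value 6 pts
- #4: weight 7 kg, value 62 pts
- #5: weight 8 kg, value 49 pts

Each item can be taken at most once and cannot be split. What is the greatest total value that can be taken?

Check high-value combinations within 20 kg:
- #1+#4: weight 6+7=13, value 58+62=120
- #2+#4: weight 10+7=17, value 57+62=119
- #1+#2: weight 6+10=16, value 58+57=115
- #4+#5: weight 7+8=15, value 62+49=111
Best: 120 pts.

120 pts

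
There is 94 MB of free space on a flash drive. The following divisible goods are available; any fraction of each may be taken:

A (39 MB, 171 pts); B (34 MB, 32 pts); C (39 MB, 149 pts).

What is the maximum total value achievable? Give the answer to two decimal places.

Take in order of value per unit:
- A (171/39 per unit): all 39 → value 171, running total 171.00
- C (149/39 per unit): all 39 → value 149, running total 320.00
- B (32/34 per unit): 16 of 34 → value 16×32/34 = 15.0588, running total 335.06
Total 335.06.

335.06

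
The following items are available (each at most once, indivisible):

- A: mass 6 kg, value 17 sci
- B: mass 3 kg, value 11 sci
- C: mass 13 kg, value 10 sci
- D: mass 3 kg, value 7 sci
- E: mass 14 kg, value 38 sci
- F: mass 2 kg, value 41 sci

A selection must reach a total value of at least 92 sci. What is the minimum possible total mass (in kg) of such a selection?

Subsets with value ≥ 92, sorted by total mass:
- B+D+E+F: mass 22, value 97
- A+E+F: mass 22, value 96
- A+B+E+F: mass 25, value 107
- A+D+E+F: mass 25, value 103
Minimum mass: 22 kg.

22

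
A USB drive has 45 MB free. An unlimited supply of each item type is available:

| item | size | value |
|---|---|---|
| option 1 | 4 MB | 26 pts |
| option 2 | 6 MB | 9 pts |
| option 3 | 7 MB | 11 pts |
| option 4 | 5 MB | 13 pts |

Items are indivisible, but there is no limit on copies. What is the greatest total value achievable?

286 pts

Best value-per-unit is option 1 at 26/4, and filling with it alone uses size 11×4=44. No mix of the others beats 11×26 = 286.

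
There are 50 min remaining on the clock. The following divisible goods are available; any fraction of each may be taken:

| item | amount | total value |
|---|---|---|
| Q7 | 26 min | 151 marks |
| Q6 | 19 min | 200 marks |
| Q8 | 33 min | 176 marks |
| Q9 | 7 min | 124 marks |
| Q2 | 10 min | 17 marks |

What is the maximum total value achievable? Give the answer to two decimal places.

Take in order of value per unit:
- Q9 (124/7 per unit): all 7 → value 124, running total 124.00
- Q6 (200/19 per unit): all 19 → value 200, running total 324.00
- Q7 (151/26 per unit): 24 of 26 → value 24×151/26 = 139.3846, running total 463.38
Total 463.38.

463.38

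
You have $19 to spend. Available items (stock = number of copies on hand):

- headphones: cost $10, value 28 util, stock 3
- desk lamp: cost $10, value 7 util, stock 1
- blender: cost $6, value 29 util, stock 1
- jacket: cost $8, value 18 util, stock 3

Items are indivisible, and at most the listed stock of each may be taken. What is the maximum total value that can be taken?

Best selections within cost 19 and stock limits:
- 1×headphones + 1×blender: cost 16, value 57
- 1×blender + 1×jacket: cost 14, value 47
Best: 57 util.

57 util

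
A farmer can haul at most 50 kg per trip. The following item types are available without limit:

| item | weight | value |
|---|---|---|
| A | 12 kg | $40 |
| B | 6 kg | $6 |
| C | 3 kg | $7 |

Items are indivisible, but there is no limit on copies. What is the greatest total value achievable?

$160

Best value-per-unit is A at 40/12, and filling with it alone uses weight 4×12=48. No mix of the others beats 4×40 = 160.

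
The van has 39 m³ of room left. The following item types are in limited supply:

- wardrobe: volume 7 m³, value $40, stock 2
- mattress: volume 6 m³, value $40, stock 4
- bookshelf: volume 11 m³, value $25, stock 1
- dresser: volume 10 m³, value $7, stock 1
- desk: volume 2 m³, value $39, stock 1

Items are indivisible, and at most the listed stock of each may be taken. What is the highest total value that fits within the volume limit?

$240

Best selections within volume 39 and stock limits:
- 2×wardrobe + 4×mattress: volume 38, value 240
- 1×wardrobe + 4×mattress + 1×desk: volume 33, value 239
- 2×wardrobe + 3×mattress + 1×desk: volume 34, value 239
- 4×mattress + 1×bookshelf + 1×desk: volume 37, value 224
Best: $240.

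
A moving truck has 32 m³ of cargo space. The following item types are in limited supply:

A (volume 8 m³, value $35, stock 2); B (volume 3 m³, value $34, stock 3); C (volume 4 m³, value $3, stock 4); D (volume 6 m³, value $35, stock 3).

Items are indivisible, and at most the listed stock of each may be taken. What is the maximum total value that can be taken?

$210

Top feasible selections:
- 3×B + 1×C + 3×D: volume 31, value 210
- 1×A + 2×B + 3×D: volume 32, value 208
Best: $210.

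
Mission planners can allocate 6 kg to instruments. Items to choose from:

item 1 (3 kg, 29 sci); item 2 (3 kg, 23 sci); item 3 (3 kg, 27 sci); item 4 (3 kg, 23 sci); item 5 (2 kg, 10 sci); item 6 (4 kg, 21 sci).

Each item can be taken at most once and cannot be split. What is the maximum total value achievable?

Check high-value combinations within 6 kg:
- item 1+item 3: mass 3+3=6, value 29+27=56
- item 1+item 2: mass 3+3=6, value 29+23=52
- item 1+item 4: mass 3+3=6, value 29+23=52
Best: 56 sci.

56 sci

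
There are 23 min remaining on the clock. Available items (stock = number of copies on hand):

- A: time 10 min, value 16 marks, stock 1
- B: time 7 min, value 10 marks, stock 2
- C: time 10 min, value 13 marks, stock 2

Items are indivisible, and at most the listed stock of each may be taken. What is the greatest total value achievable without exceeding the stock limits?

29 marks

Best selections within time 23 and stock limits:
- 1×A + 1×C: time 20, value 29
- 1×A + 1×B: time 17, value 26
- 2×C: time 20, value 26
Best: 29 marks.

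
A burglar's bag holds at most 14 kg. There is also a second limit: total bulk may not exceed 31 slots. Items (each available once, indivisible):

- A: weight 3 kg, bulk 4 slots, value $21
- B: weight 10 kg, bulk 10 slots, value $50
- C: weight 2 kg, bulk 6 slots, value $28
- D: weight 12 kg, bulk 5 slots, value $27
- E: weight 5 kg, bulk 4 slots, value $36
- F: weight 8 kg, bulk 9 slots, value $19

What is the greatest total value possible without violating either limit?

$85

Feasible sets respecting both limits:
- A+C+E: weight 10, bulk 14, value 85
- B+C: weight 12, bulk 16, value 78
- A+B: weight 13, bulk 14, value 71
Best: $85.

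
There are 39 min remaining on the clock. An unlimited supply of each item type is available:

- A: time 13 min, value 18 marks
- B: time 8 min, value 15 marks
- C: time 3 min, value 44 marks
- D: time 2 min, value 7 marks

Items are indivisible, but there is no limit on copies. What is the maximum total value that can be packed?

572 marks

Best value-per-unit is C at 44/3, and filling with it alone uses time 13×3=39. No mix of the others beats 13×44 = 572.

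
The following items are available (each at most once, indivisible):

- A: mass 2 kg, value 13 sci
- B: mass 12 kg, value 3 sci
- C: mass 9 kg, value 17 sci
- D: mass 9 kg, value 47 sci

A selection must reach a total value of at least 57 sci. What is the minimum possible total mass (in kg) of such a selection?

11

Subsets with value ≥ 57, sorted by total mass:
- A+D: mass 11, value 60
- C+D: mass 18, value 64
- A+C+D: mass 20, value 77
- A+B+D: mass 23, value 63
Minimum mass: 11 kg.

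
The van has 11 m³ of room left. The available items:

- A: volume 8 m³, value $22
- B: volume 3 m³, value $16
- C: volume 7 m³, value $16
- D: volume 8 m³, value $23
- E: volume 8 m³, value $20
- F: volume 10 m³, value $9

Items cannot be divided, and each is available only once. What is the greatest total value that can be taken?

$39

This is a 0/1 knapsack; check combinations near the capacity.
- B+D: volume 3+8=11, value 16+23=39
- A+B: volume 8+3=11, value 22+16=38
- B+E: volume 3+8=11, value 16+20=36
- B+C: volume 3+7=10, value 16+16=32
Best: $39.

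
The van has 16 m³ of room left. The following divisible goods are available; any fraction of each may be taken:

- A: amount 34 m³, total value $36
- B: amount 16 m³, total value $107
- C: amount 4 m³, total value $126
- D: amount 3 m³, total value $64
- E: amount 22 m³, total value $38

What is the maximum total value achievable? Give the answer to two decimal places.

Take in order of value per unit:
- C (126/4 per unit): all 4 → value 126, running total 126.00
- D (64/3 per unit): all 3 → value 64, running total 190.00
- B (107/16 per unit): 9 of 16 → value 9×107/16 = 60.1875, running total 250.19
Total 250.19.

250.19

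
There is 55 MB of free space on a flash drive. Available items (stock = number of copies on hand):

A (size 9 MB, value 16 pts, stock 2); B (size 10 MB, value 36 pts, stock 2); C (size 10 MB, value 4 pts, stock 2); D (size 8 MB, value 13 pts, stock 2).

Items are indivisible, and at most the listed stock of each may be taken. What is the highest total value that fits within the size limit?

Top feasible selections:
- 2×A + 2×B + 2×D: size 54, value 130
- 1×A + 2×B + 1×C + 2×D: size 55, value 118
Best: 130 pts.

130 pts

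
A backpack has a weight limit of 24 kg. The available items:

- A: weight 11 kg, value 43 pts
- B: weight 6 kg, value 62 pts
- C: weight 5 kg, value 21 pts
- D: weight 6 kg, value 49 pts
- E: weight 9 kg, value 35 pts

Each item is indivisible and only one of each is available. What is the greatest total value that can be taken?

154 pts

Check high-value combinations within 24 kg:
- A+B+D: weight 11+6+6=23, value 43+62+49=154
- B+D+E: weight 6+6+9=21, value 62+49+35=146
- B+C+D: weight 6+5+6=17, value 62+21+49=132
- A+B+C: weight 11+6+5=22, value 43+62+21=126
- B+C+E: weight 6+5+9=20, value 62+21+35=118
Best: 154 pts.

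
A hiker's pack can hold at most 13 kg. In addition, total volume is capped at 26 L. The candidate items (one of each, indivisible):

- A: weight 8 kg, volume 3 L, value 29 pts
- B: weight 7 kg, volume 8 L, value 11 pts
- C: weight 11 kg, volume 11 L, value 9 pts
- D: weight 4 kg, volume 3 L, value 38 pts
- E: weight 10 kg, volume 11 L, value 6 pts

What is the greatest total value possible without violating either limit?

67 pts

Feasible sets respecting both limits:
- A+D: weight 12, volume 6, value 67
- B+D: weight 11, volume 11, value 49
- D: weight 4, volume 3, value 38
Best: 67 pts.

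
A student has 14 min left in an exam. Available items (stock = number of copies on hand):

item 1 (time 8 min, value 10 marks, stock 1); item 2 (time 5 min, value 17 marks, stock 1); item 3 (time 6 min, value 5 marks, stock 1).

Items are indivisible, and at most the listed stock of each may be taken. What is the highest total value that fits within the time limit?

Best selections within time 14 and stock limits:
- 1×item 1 + 1×item 2: time 13, value 27
- 1×item 2 + 1×item 3: time 11, value 22
- 1×item 2: time 5, value 17
- 1×item 1 + 1×item 3: time 14, value 15
Best: 27 marks.

27 marks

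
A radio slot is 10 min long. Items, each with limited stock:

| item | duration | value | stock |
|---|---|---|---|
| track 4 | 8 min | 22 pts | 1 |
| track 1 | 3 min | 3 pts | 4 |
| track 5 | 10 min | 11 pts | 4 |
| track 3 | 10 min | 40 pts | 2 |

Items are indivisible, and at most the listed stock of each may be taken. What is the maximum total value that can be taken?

Top feasible selections:
- 1×track 3: duration 10, value 40
- 1×track 4: duration 8, value 22
Best: 40 pts.

40 pts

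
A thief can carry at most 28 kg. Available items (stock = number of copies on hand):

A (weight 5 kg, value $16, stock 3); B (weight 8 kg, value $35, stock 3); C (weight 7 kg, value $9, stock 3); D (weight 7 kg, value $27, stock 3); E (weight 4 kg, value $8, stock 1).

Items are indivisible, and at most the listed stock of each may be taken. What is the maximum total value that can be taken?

$113

Best selections within weight 28 and stock limits:
- 3×B + 1×E: weight 28, value 113
- 1×A + 2×B + 1×D: weight 28, value 113
- 3×B: weight 24, value 105
Best: $113.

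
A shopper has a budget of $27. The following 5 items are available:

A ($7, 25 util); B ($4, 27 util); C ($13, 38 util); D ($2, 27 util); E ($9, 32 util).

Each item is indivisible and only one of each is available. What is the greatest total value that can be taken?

117 util

Check high-value combinations within $27:
- A+B+C+D: cost 7+4+13+2=26, value 25+27+38+27=117
- A+B+D+E: cost 7+4+2+9=22, value 25+27+27+32=111
- C+D+E: cost 13+2+9=24, value 38+27+32=97
- B+C+E: cost 4+13+9=26, value 27+38+32=97
Best: 117 util.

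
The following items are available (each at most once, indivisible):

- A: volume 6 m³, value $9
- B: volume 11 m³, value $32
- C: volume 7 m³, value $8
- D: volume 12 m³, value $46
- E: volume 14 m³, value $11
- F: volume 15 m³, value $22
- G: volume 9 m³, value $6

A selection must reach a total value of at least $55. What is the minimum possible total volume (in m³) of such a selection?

18

Subsets with value ≥ 55, sorted by total volume:
- A+D: volume 18, value 55
- B+D: volume 23, value 78
Minimum volume: 18 m³.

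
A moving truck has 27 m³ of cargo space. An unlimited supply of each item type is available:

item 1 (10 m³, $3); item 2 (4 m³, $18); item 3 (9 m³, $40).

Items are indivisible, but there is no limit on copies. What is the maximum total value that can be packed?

$120

Best value-per-unit is item 2 at 18/4; filling with it alone gives 6×18 = 108.
Optimal mix: 3×item 3 → volume 27, value 120.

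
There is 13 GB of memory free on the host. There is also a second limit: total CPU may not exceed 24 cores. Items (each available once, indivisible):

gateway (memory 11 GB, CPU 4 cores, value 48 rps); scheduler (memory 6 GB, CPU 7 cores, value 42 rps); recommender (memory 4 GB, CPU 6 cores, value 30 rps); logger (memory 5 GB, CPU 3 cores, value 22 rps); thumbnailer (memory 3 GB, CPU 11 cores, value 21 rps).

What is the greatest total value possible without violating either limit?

93 rps

Feasible sets respecting both limits:
- scheduler+recommender+thumbnailer: memory 13, CPU 24, value 93
- recommender+logger+thumbnailer: memory 12, CPU 20, value 73
- scheduler+recommender: memory 10, CPU 13, value 72
- scheduler+logger: memory 11, CPU 10, value 64
Best: 93 rps.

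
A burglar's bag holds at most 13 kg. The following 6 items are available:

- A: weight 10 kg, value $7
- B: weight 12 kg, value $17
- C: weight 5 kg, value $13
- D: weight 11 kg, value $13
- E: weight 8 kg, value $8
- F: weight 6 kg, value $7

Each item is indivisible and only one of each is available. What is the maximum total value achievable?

$21

Check high-value combinations within 13 kg:
- C+E: weight 5+8=13, value 13+8=21
- C+F: weight 5+6=11, value 13+7=20
- B: weight 12, value 17
Best: $21.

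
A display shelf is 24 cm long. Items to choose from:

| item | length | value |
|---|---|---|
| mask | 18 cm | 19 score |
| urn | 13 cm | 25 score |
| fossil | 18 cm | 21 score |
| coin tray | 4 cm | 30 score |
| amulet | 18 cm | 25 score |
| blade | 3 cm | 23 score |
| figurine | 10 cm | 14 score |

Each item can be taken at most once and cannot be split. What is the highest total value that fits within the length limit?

This is a 0/1 knapsack; check combinations near the capacity.
- urn+coin tray+blade: length 13+4+3=20, value 25+30+23=78
- coin tray+blade+figurine: length 4+3+10=17, value 30+23+14=67
- urn+coin tray: length 13+4=17, value 25+30=55
Best: 78 score.

78 score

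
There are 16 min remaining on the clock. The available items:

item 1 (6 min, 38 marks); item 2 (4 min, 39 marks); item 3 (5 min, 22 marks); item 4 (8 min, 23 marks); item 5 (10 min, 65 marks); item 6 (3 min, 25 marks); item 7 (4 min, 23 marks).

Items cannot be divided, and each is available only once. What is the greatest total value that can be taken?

Check high-value combinations within 16 min:
- item 2+item 3+item 6+item 7: time 4+5+3+4=16, value 39+22+25+23=109
- item 2+item 5: time 4+10=14, value 39+65=104
- item 1+item 5: time 6+10=16, value 38+65=103
- item 1+item 2+item 6: time 6+4+3=13, value 38+39+25=102
Best: 109 marks.

109 marks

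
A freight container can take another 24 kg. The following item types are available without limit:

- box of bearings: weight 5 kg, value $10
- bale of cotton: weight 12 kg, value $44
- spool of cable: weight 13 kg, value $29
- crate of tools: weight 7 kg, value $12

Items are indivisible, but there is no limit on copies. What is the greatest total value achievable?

Best value-per-unit is bale of cotton at 44/12, and filling with it alone uses weight 2×12=24. No mix of the others beats 2×44 = 88.

$88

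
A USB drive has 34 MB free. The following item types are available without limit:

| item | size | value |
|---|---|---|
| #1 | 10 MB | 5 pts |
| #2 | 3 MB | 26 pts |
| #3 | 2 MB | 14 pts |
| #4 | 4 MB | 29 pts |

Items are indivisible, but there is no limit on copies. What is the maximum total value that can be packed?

Best value-per-unit is #2 at 26/3; filling with it alone gives 11×26 = 286.
Optimal mix: 10×#2 + 1×#4 → size 34, value 289.

289 pts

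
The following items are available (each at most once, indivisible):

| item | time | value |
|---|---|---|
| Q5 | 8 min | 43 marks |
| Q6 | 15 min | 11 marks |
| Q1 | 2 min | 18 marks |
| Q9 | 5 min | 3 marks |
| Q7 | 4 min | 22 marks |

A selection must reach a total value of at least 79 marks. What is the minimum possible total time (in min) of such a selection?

Subsets with value ≥ 79, sorted by total time:
- Q5+Q1+Q7: time 14, value 83
- Q5+Q1+Q9+Q7: time 19, value 86
- Q5+Q6+Q1+Q7: time 29, value 94
- Q5+Q6+Q9+Q7: time 32, value 79
Minimum time: 14 min.

14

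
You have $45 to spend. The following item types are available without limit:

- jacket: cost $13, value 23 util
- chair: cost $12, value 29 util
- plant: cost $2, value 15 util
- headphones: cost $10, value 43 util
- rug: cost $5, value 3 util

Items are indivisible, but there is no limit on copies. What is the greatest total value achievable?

Best value-per-unit is plant at 15/2, and filling with it alone uses cost 22×2=44. No mix of the others beats 22×15 = 330.

330 util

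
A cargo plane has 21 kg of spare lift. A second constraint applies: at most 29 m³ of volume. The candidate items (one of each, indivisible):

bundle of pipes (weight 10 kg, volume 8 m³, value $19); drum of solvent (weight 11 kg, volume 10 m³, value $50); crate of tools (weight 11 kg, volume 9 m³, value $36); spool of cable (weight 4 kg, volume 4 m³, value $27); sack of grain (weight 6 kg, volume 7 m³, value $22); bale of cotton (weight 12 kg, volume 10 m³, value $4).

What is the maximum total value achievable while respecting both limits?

$99

Feasible sets respecting both limits:
- drum of solvent+spool of cable+sack of grain: weight 21, volume 21, value 99
- crate of tools+spool of cable+sack of grain: weight 21, volume 20, value 85
- drum of solvent+spool of cable: weight 15, volume 14, value 77
- drum of solvent+sack of grain: weight 17, volume 17, value 72
Best: $99.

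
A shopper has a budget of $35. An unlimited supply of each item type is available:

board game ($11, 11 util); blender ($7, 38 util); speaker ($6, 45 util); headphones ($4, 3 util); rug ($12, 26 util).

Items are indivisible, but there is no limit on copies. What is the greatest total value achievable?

Best value-per-unit is speaker at 45/6; filling with it alone gives 5×45 = 225.
Optimal mix: 5×speaker + 1×headphones → cost 34, value 228.

228 util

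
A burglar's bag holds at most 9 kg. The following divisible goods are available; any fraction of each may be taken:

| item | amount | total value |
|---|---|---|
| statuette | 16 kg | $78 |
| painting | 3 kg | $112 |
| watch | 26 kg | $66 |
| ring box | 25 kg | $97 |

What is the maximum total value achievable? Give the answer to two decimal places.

141.25

Take in order of value per unit:
- painting (112/3 per unit): all 3 → value 112, running total 112.00
- statuette (78/16 per unit): 6 of 16 → value 6×78/16 = 29.2500, running total 141.25
Total 141.25.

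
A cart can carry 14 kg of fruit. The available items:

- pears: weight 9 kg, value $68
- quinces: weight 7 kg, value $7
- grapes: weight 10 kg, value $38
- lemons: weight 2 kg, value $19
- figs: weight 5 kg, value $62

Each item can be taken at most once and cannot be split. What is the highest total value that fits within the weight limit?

$130

Check high-value combinations within 14 kg:
- pears+figs: weight 9+5=14, value 68+62=130
- quinces+lemons+figs: weight 7+2+5=14, value 7+19+62=88
- pears+lemons: weight 9+2=11, value 68+19=87
Best: $130.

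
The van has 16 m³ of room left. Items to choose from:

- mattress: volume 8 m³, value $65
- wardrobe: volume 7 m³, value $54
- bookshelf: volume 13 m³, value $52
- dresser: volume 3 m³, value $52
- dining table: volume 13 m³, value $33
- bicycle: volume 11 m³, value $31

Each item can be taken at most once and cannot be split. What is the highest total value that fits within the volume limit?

$119

Check high-value combinations within 16 m³:
- mattress+wardrobe: volume 8+7=15, value 65+54=119
- mattress+dresser: volume 8+3=11, value 65+52=117
- wardrobe+dresser: volume 7+3=10, value 54+52=106
- bookshelf+dresser: volume 13+3=16, value 52+52=104
- dresser+dining table: volume 3+13=16, value 52+33=85
Best: $119.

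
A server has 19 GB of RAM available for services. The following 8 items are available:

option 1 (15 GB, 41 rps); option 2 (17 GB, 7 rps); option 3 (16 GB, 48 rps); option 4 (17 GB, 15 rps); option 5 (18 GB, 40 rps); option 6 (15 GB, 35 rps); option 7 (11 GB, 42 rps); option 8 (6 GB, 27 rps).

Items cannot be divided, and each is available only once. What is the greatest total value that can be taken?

69 rps

Check high-value combinations within 19 GB:
- option 7+option 8: memory 11+6=17, value 42+27=69
- option 3: memory 16, value 48
- option 7: memory 11, value 42
Best: 69 rps.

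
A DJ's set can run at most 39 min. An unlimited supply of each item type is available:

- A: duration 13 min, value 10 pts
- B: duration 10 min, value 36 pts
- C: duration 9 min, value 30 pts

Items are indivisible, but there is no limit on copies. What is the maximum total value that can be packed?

Best value-per-unit is B at 36/10; filling with it alone gives 3×36 = 108.
Optimal mix: 3×B + 1×C → duration 39, value 138.

138 pts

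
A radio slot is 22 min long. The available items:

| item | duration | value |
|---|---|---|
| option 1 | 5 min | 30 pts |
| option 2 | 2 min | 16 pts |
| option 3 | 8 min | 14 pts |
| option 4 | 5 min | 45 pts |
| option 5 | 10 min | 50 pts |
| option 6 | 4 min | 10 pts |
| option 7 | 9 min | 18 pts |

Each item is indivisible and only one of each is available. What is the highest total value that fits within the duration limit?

Check high-value combinations within 22 min:
- option 1+option 2+option 4+option 5: duration 5+2+5+10=22, value 30+16+45+50=141
- option 1+option 4+option 5: duration 5+5+10=20, value 30+45+50=125
- option 2+option 4+option 5+option 6: duration 2+5+10+4=21, value 16+45+50+10=121
- option 2+option 4+option 5: duration 2+5+10=17, value 16+45+50=111
Best: 141 pts.

141 pts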